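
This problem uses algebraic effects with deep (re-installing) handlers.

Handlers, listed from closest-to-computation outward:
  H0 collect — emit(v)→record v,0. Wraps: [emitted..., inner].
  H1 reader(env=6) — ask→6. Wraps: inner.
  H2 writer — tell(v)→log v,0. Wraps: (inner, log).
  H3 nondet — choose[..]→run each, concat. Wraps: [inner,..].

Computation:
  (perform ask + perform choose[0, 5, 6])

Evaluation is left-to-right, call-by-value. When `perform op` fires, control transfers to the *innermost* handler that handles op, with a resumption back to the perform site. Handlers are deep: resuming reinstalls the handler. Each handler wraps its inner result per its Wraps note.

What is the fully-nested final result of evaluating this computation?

Working:
ask @ H1 ⇒ 6
choose[0, 5, 6] @ H3
  branch[0] choose=0:
    H0 returns [6]
    H1 returns [6]
    H2 returns ([6], ())
    H3 returns [([6], ())]
  branch[1] choose=5:
    H0 returns [11]
    H1 returns [11]
    H2 returns ([11], ())
    H3 returns [([11], ())]
  branch[2] choose=6:
    H0 returns [12]
    H1 returns [12]
    H2 returns ([12], ())
    H3 returns [([12], ())]
= [([6], ()), ([11], ()), ([12], ())]

Answer: [([6], ()), ([11], ()), ([12], ())]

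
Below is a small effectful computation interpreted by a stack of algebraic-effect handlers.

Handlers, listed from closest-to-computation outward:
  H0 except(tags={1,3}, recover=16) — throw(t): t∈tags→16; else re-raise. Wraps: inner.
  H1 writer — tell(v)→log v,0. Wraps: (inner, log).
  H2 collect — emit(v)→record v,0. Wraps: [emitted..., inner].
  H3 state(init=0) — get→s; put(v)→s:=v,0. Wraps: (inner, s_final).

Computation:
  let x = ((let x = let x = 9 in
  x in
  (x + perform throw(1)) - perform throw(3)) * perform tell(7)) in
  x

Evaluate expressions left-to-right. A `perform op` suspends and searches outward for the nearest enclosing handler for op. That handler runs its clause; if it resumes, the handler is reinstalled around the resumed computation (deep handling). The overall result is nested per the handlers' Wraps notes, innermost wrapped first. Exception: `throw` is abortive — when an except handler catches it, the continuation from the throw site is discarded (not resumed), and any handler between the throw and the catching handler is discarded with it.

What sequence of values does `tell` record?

Answer: ()

Step-by-step:
throw(1) @ H0 caught ⇒ 16
H1 returns (16, ())
H2 returns [(16, ())]
H3 returns ([(16, ())], 0)
= ([(16, ())], 0)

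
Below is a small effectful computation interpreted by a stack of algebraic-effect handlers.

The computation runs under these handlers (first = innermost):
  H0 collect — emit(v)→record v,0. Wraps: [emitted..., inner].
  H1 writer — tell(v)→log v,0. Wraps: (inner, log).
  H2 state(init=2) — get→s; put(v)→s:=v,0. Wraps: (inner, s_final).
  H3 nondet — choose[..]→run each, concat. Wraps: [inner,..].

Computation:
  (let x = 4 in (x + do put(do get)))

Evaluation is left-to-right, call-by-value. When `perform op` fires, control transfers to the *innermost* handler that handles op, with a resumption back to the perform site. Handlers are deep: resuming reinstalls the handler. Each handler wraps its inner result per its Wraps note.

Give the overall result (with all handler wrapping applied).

Answer: [(([4], ()), 2)]

Step-by-step:
get @ H2 ⇒ 2
put(2) @ H2 ⇒ s:=2
H0 returns [4]
H1 returns ([4], ())
H2 returns (([4], ()), 2)
H3 returns [(([4], ()), 2)]
= [(([4], ()), 2)]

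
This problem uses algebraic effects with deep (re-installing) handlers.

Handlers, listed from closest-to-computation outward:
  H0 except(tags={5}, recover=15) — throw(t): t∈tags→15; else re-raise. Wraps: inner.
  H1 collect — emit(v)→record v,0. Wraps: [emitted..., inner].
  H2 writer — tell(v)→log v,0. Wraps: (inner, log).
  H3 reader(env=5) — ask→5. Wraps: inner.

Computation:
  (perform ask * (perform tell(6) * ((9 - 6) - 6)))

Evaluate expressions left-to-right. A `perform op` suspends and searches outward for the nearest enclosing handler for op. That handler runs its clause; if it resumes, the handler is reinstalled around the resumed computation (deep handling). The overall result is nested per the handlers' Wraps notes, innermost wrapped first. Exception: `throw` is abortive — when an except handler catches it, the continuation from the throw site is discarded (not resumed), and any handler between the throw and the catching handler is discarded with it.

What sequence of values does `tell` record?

Answer: (6)

Working:
ask @ H3 ⇒ 5
tell(6) @ H2 ⇒ log+=6
H0 returns 0
H1 returns [0]
H2 returns ([0], (6))
H3 returns ([0], (6))
= ([0], (6))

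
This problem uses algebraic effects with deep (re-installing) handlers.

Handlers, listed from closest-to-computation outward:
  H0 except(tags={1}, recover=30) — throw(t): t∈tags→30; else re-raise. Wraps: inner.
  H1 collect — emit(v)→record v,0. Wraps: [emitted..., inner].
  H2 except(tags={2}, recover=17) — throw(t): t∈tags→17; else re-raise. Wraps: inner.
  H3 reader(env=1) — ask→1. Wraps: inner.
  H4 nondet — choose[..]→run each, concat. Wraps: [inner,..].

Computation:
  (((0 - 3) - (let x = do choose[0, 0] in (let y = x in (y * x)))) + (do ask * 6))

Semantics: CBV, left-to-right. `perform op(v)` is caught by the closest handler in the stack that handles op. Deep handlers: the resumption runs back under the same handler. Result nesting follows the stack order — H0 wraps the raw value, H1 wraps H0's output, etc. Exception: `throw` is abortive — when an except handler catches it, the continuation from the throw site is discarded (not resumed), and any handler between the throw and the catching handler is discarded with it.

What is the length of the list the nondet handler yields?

Working:
choose[0, 0] @ H4
  branch[0] choose=0:
    ask @ H3 ⇒ 1
    H0 returns 3
    H1 returns [3]
    H2 returns [3]
    H3 returns [3]
    H4 returns [[3]]
  branch[1] choose=0:
    ask @ H3 ⇒ 1
    H0 returns 3
    H1 returns [3]
    H2 returns [3]
    H3 returns [3]
    H4 returns [[3]]
= [[3], [3]]

Answer: 2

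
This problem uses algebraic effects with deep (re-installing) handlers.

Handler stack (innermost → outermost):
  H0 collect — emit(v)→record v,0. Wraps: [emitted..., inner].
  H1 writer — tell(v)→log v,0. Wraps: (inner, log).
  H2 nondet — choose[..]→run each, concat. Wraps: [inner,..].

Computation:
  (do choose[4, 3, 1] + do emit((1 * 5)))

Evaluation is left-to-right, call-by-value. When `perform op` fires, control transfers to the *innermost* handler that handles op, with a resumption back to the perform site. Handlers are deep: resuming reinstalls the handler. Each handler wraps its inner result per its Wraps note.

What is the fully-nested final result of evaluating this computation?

Answer: [([5, 4], ()), ([5, 3], ()), ([5, 1], ())]

Evaluation trace:
choose[4, 3, 1] @ H2
  branch[0] choose=4:
    emit(5) @ H0 ⇒ out+=5
    H0 returns [5, 4]
    H1 returns ([5, 4], ())
    H2 returns [([5, 4], ())]
  branch[1] choose=3:
    emit(5) @ H0 ⇒ out+=5
    H0 returns [5, 3]
    H1 returns ([5, 3], ())
    H2 returns [([5, 3], ())]
  branch[2] choose=1:
    emit(5) @ H0 ⇒ out+=5
    H0 returns [5, 1]
    H1 returns ([5, 1], ())
    H2 returns [([5, 1], ())]
= [([5, 4], ()), ([5, 3], ()), ([5, 1], ())]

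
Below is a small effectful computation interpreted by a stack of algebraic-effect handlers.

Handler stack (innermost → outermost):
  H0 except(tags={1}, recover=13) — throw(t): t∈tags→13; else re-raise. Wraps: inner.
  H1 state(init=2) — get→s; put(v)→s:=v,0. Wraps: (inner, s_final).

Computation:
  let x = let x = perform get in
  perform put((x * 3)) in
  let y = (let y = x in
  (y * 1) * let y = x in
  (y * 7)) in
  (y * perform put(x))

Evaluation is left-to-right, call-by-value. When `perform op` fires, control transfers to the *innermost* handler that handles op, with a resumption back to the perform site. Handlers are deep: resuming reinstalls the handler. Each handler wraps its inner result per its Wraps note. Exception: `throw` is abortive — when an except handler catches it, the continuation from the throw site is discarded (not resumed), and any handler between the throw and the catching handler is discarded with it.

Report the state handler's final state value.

Answer: 0

Working:
get @ H1 ⇒ 2
put(6) @ H1 ⇒ s:=6
put(0) @ H1 ⇒ s:=0
H0 returns 0
H1 returns (0, 0)
= (0, 0)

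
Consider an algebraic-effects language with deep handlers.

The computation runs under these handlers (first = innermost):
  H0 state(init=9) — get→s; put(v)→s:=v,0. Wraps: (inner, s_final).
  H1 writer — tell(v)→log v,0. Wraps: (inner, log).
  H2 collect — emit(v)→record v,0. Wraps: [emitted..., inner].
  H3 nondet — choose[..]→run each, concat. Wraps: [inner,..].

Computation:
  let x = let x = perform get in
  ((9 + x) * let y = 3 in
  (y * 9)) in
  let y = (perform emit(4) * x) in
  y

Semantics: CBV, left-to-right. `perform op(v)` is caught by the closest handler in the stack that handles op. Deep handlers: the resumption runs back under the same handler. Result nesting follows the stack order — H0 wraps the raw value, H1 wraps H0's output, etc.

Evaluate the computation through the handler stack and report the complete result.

Answer: [[4, ((0, 9), ())]]

Working:
get @ H0 ⇒ 9
emit(4) @ H2 ⇒ out+=4
H0 returns (0, 9)
H1 returns ((0, 9), ())
H2 returns [4, ((0, 9), ())]
H3 returns [[4, ((0, 9), ())]]
= [[4, ((0, 9), ())]]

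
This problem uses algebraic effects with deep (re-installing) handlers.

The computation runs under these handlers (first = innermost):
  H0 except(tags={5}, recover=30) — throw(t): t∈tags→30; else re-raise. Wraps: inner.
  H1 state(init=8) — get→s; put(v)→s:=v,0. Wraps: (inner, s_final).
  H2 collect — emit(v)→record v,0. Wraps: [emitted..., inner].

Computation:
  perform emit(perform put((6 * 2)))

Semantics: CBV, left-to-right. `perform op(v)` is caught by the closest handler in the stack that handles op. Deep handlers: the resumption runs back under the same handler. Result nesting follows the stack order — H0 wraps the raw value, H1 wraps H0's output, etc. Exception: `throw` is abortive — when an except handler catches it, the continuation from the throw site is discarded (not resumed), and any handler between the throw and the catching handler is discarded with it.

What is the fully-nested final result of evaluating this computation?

Answer: [0, (0, 12)]

Working:
put(12) @ H1 ⇒ s:=12
emit(0) @ H2 ⇒ out+=0
H0 returns 0
H1 returns (0, 12)
H2 returns [0, (0, 12)]
= [0, (0, 12)]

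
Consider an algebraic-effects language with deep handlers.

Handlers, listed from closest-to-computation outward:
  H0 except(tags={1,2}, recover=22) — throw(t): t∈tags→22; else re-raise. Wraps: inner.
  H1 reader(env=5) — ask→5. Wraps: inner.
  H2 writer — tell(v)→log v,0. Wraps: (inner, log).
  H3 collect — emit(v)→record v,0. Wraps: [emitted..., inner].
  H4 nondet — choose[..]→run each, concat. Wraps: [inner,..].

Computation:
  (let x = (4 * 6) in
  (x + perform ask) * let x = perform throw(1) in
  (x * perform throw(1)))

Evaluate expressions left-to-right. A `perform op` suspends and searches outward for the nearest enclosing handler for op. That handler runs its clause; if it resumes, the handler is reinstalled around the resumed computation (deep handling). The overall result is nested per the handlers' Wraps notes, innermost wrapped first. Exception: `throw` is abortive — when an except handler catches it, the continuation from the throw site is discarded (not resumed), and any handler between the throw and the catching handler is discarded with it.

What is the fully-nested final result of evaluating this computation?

Answer: [[(22, ())]]

Working:
ask @ H1 ⇒ 5
throw(1) @ H0 caught ⇒ 22
H1 returns 22
H2 returns (22, ())
H3 returns [(22, ())]
H4 returns [[(22, ())]]
= [[(22, ())]]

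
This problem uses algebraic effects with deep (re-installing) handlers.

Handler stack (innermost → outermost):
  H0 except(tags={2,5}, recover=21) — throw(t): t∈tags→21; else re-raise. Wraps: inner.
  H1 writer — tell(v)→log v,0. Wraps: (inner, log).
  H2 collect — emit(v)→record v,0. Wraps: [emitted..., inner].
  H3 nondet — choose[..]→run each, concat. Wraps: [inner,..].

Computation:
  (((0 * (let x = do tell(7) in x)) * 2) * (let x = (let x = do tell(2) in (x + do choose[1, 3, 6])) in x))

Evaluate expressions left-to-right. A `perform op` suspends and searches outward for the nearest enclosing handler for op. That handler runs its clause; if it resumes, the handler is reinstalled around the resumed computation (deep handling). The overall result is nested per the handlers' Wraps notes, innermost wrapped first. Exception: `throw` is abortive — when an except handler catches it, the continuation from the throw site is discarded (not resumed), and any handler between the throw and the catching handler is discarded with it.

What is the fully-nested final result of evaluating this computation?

Answer: [[(0, (7, 2))], [(0, (7, 2))], [(0, (7, 2))]]

Evaluation trace:
tell(7) @ H1 ⇒ log+=7
tell(2) @ H1 ⇒ log+=2
choose[1, 3, 6] @ H3
  branch[0] choose=1:
    H0 returns 0
    H1 returns (0, (7, 2))
    H2 returns [(0, (7, 2))]
    H3 returns [[(0, (7, 2))]]
  branch[1] choose=3:
    H0 returns 0
    H1 returns (0, (7, 2))
    H2 returns [(0, (7, 2))]
    H3 returns [[(0, (7, 2))]]
  branch[2] choose=6:
    H0 returns 0
    H1 returns (0, (7, 2))
    H2 returns [(0, (7, 2))]
    H3 returns [[(0, (7, 2))]]
= [[(0, (7, 2))], [(0, (7, 2))], [(0, (7, 2))]]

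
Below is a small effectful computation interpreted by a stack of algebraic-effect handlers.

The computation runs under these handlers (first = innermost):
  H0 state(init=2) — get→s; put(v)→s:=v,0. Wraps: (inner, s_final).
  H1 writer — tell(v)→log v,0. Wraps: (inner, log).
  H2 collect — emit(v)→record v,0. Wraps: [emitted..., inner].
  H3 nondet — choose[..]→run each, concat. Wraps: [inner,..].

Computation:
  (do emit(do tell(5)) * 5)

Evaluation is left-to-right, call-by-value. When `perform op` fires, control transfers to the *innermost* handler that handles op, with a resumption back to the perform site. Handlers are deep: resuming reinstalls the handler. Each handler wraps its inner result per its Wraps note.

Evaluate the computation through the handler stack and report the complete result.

Answer: [[0, ((0, 2), (5))]]

Working:
tell(5) @ H1 ⇒ log+=5
emit(0) @ H2 ⇒ out+=0
H0 returns (0, 2)
H1 returns ((0, 2), (5))
H2 returns [0, ((0, 2), (5))]
H3 returns [[0, ((0, 2), (5))]]
= [[0, ((0, 2), (5))]]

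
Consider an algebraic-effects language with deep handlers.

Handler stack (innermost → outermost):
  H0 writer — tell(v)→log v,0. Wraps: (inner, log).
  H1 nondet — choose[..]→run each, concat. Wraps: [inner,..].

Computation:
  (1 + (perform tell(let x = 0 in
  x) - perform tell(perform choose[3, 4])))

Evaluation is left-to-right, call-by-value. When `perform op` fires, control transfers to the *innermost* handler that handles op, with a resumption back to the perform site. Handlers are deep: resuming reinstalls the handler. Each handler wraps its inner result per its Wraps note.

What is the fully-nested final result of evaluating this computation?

Answer: [(1, (0, 3)), (1, (0, 4))]

Evaluation trace:
tell(0) @ H0 ⇒ log+=0
choose[3, 4] @ H1
  branch[0] choose=3:
    tell(3) @ H0 ⇒ log+=3
    H0 returns (1, (0, 3))
    H1 returns [(1, (0, 3))]
  branch[1] choose=4:
    tell(4) @ H0 ⇒ log+=4
    H0 returns (1, (0, 4))
    H1 returns [(1, (0, 4))]
= [(1, (0, 3)), (1, (0, 4))]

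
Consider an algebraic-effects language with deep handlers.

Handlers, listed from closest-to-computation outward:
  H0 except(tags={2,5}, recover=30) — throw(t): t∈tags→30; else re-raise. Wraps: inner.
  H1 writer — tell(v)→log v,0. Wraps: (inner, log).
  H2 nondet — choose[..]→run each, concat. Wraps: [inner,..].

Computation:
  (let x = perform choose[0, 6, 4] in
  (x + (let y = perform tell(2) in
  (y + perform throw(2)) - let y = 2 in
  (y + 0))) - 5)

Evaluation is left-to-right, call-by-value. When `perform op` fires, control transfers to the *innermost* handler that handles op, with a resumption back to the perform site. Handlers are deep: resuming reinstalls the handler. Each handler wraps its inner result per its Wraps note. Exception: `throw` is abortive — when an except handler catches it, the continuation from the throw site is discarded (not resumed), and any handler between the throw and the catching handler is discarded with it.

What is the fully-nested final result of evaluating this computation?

Answer: [(30, (2)), (30, (2)), (30, (2))]

Step-by-step:
choose[0, 6, 4] @ H2
  branch[0] choose=0:
    tell(2) @ H1 ⇒ log+=2
    throw(2) @ H0 caught ⇒ 30
    H1 returns (30, (2))
    H2 returns [(30, (2))]
  branch[1] choose=6:
    tell(2) @ H1 ⇒ log+=2
    throw(2) @ H0 caught ⇒ 30
    H1 returns (30, (2))
    H2 returns [(30, (2))]
  branch[2] choose=4:
    tell(2) @ H1 ⇒ log+=2
    throw(2) @ H0 caught ⇒ 30
    H1 returns (30, (2))
    H2 returns [(30, (2))]
= [(30, (2)), (30, (2)), (30, (2))]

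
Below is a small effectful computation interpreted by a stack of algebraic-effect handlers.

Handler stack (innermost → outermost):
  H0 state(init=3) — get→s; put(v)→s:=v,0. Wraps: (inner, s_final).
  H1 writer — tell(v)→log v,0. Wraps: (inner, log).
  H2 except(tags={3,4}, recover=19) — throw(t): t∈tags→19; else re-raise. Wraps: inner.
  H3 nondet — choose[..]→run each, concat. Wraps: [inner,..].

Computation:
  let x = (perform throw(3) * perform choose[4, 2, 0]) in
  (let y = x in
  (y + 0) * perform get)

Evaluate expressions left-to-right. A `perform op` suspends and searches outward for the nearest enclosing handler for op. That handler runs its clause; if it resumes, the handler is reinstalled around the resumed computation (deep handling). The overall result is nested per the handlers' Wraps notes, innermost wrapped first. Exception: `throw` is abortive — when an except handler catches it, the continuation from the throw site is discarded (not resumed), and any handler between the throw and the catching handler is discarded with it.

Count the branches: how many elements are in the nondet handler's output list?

Step-by-step:
throw(3) @ H2 caught ⇒ 19
H3 returns [19]
= [19]

Answer: 1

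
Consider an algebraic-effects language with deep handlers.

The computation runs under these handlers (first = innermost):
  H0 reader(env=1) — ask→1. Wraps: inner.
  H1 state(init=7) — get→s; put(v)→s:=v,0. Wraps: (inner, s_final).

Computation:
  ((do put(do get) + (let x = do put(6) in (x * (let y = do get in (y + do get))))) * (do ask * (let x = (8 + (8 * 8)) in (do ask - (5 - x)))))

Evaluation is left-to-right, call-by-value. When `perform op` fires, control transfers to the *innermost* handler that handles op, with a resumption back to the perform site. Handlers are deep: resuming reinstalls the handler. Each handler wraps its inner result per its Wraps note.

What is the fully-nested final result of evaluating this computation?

Answer: (0, 6)

Evaluation trace:
get @ H1 ⇒ 7
put(7) @ H1 ⇒ s:=7
put(6) @ H1 ⇒ s:=6
get @ H1 ⇒ 6
get @ H1 ⇒ 6
ask @ H0 ⇒ 1
ask @ H0 ⇒ 1
H0 returns 0
H1 returns (0, 6)
= (0, 6)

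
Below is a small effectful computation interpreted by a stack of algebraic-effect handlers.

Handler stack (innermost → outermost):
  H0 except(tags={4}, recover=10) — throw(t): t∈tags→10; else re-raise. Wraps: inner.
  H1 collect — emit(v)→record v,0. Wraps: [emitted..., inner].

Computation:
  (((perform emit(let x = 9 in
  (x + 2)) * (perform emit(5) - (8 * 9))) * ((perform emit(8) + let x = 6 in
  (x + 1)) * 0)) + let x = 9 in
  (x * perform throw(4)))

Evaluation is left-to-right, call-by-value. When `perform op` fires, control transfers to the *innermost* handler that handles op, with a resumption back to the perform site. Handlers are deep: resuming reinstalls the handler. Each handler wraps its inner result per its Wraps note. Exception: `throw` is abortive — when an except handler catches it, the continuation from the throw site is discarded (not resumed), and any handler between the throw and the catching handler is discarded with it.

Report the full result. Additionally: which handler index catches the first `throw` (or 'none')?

Working:
emit(11) @ H1 ⇒ out+=11
emit(5) @ H1 ⇒ out+=5
emit(8) @ H1 ⇒ out+=8
throw(4) @ H0 caught ⇒ 10
H1 returns [11, 5, 8, 10]
= [11, 5, 8, 10]

Answer: [11, 5, 8, 10] ; first throw caught by: H0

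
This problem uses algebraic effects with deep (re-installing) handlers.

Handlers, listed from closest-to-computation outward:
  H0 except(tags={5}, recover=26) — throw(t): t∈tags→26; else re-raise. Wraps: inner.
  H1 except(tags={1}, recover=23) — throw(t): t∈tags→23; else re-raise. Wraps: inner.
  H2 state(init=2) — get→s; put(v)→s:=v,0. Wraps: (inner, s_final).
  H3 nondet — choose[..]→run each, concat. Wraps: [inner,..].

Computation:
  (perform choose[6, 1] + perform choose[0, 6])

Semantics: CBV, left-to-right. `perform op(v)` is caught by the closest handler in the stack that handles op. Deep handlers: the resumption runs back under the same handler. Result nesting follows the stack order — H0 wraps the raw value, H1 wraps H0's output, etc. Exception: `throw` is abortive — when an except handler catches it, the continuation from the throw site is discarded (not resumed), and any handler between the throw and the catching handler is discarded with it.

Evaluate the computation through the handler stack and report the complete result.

Step-by-step:
choose[6, 1] @ H3
  branch[0] choose=6:
    choose[0, 6] @ H3
      branch[0] choose=0:
        H0 returns 6
        H1 returns 6
        H2 returns (6, 2)
        H3 returns [(6, 2)]
      branch[1] choose=6:
        H0 returns 12
        H1 returns 12
        H2 returns (12, 2)
        H3 returns [(12, 2)]
  branch[1] choose=1:
    choose[0, 6] @ H3
      branch[0] choose=0:
        H0 returns 1
        H1 returns 1
        H2 returns (1, 2)
        H3 returns [(1, 2)]
      branch[1] choose=6:
        H0 returns 7
        H1 returns 7
        H2 returns (7, 2)
        H3 returns [(7, 2)]
= [(6, 2), (12, 2), (1, 2), (7, 2)]

Answer: [(6, 2), (12, 2), (1, 2), (7, 2)]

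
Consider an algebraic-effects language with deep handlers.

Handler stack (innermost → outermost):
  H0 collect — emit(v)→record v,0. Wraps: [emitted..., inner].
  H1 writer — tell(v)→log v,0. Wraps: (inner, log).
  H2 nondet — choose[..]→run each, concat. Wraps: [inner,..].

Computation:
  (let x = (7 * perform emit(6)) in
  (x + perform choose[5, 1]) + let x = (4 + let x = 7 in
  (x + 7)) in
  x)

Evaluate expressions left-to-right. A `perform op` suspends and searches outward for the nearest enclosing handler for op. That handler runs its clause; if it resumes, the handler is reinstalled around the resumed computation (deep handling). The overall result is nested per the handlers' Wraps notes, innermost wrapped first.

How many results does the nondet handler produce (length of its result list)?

Answer: 2

Evaluation trace:
emit(6) @ H0 ⇒ out+=6
choose[5, 1] @ H2
  branch[0] choose=5:
    H0 returns [6, 23]
    H1 returns ([6, 23], ())
    H2 returns [([6, 23], ())]
  branch[1] choose=1:
    H0 returns [6, 19]
    H1 returns ([6, 19], ())
    H2 returns [([6, 19], ())]
= [([6, 23], ()), ([6, 19], ())]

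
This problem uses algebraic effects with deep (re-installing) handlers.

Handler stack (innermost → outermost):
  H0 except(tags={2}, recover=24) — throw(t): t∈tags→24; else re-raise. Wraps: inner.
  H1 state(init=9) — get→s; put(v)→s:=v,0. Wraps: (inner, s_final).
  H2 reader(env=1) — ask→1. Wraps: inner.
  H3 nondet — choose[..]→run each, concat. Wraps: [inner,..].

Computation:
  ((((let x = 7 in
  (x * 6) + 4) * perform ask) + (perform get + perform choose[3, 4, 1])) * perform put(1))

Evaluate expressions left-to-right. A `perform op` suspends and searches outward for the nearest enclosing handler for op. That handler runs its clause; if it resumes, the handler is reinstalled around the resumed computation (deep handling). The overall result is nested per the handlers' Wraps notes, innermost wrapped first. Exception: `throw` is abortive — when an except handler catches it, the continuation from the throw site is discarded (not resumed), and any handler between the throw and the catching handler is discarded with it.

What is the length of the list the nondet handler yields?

Answer: 3

Working:
ask @ H2 ⇒ 1
get @ H1 ⇒ 9
choose[3, 4, 1] @ H3
  branch[0] choose=3:
    put(1) @ H1 ⇒ s:=1
    H0 returns 0
    H1 returns (0, 1)
    H2 returns (0, 1)
    H3 returns [(0, 1)]
  branch[1] choose=4:
    put(1) @ H1 ⇒ s:=1
    H0 returns 0
    H1 returns (0, 1)
    H2 returns (0, 1)
    H3 returns [(0, 1)]
  branch[2] choose=1:
    put(1) @ H1 ⇒ s:=1
    H0 returns 0
    H1 returns (0, 1)
    H2 returns (0, 1)
    H3 returns [(0, 1)]
= [(0, 1), (0, 1), (0, 1)]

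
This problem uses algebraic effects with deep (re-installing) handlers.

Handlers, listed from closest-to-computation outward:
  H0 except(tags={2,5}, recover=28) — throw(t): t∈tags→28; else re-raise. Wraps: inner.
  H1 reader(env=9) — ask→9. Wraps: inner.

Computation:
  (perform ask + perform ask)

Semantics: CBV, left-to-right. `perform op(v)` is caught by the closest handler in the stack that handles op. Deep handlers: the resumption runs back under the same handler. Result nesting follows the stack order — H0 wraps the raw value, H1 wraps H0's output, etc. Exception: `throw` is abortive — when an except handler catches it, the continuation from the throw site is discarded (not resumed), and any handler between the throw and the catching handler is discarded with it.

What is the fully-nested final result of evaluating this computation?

Answer: 18

Working:
ask @ H1 ⇒ 9
ask @ H1 ⇒ 9
H0 returns 18
H1 returns 18
= 18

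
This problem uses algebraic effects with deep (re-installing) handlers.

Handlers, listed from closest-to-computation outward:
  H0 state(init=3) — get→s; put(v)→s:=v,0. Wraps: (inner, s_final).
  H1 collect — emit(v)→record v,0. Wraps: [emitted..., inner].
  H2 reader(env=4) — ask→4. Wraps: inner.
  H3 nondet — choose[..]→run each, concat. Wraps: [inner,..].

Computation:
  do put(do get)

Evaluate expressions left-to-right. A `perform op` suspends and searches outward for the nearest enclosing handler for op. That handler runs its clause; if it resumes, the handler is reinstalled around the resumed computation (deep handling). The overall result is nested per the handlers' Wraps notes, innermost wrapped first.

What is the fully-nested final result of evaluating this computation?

Answer: [[(0, 3)]]

Evaluation trace:
get @ H0 ⇒ 3
put(3) @ H0 ⇒ s:=3
H0 returns (0, 3)
H1 returns [(0, 3)]
H2 returns [(0, 3)]
H3 returns [[(0, 3)]]
= [[(0, 3)]]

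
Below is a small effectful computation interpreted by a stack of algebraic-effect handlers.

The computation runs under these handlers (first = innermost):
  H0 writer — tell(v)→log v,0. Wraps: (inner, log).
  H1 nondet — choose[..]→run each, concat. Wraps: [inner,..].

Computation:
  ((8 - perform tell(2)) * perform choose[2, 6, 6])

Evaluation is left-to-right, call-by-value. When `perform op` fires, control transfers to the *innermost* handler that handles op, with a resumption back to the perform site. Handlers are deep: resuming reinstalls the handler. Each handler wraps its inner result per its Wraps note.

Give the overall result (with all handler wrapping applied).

Answer: [(16, (2)), (48, (2)), (48, (2))]

Step-by-step:
tell(2) @ H0 ⇒ log+=2
choose[2, 6, 6] @ H1
  branch[0] choose=2:
    H0 returns (16, (2))
    H1 returns [(16, (2))]
  branch[1] choose=6:
    H0 returns (48, (2))
    H1 returns [(48, (2))]
  branch[2] choose=6:
    H0 returns (48, (2))
    H1 returns [(48, (2))]
= [(16, (2)), (48, (2)), (48, (2))]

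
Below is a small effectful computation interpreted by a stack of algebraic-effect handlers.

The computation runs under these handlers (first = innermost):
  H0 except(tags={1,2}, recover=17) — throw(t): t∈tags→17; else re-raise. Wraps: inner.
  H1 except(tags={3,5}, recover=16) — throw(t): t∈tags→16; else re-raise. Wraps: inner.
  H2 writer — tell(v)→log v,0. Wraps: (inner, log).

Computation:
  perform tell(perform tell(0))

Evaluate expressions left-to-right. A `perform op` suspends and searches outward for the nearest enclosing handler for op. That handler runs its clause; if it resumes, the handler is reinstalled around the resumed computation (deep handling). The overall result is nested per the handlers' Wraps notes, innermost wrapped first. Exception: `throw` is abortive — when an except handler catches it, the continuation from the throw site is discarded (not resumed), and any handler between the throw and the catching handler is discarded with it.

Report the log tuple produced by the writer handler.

Answer: (0, 0)

Working:
tell(0) @ H2 ⇒ log+=0
tell(0) @ H2 ⇒ log+=0
H0 returns 0
H1 returns 0
H2 returns (0, (0, 0))
= (0, (0, 0))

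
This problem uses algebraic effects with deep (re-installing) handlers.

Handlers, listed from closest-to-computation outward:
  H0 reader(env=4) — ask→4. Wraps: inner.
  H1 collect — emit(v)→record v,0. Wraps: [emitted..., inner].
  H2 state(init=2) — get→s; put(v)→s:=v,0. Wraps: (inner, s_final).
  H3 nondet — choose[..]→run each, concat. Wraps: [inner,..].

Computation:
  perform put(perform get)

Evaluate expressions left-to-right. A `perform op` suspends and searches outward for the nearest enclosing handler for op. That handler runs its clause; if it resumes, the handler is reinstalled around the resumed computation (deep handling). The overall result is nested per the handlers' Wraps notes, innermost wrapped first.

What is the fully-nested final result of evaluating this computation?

Evaluation trace:
get @ H2 ⇒ 2
put(2) @ H2 ⇒ s:=2
H0 returns 0
H1 returns [0]
H2 returns ([0], 2)
H3 returns [([0], 2)]
= [([0], 2)]

Answer: [([0], 2)]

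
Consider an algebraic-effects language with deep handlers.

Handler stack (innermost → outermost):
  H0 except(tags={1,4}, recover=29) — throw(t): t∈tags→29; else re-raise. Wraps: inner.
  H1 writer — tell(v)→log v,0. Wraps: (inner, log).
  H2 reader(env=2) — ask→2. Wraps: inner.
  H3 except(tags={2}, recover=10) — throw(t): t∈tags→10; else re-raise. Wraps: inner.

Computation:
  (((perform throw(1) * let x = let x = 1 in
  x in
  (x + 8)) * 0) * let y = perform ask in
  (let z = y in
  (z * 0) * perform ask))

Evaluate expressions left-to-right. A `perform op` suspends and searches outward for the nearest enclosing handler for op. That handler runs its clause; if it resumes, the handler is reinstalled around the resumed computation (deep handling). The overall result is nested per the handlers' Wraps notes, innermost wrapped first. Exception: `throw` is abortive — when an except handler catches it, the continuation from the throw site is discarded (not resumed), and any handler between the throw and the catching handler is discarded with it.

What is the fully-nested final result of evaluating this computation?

Evaluation trace:
throw(1) @ H0 caught ⇒ 29
H1 returns (29, ())
H2 returns (29, ())
H3 returns (29, ())
= (29, ())

Answer: (29, ())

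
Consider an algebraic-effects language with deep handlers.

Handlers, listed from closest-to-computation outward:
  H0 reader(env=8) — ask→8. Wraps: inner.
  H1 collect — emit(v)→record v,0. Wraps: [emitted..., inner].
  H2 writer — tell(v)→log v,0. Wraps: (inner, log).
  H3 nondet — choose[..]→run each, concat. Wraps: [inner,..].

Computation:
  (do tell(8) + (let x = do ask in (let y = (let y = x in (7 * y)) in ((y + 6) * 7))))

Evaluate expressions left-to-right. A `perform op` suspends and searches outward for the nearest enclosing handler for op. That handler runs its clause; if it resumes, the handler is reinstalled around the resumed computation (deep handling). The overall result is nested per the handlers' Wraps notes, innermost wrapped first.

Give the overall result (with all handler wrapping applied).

Answer: [([434], (8))]

Evaluation trace:
tell(8) @ H2 ⇒ log+=8
ask @ H0 ⇒ 8
H0 returns 434
H1 returns [434]
H2 returns ([434], (8))
H3 returns [([434], (8))]
= [([434], (8))]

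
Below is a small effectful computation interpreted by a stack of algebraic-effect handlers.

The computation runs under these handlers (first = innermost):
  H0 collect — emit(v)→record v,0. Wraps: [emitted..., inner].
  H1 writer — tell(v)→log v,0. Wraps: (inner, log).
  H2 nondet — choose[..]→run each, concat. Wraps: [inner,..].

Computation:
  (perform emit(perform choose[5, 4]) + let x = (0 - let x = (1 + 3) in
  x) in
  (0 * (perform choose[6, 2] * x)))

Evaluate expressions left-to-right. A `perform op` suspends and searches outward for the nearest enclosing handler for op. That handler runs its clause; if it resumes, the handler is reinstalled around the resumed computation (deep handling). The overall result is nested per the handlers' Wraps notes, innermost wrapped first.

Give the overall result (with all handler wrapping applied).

Answer: [([5, 0], ()), ([5, 0], ()), ([4, 0], ()), ([4, 0], ())]

Evaluation trace:
choose[5, 4] @ H2
  branch[0] choose=5:
    emit(5) @ H0 ⇒ out+=5
    choose[6, 2] @ H2
      branch[0] choose=6:
        H0 returns [5, 0]
        H1 returns ([5, 0], ())
        H2 returns [([5, 0], ())]
      branch[1] choose=2:
        H0 returns [5, 0]
        H1 returns ([5, 0], ())
        H2 returns [([5, 0], ())]
  branch[1] choose=4:
    emit(4) @ H0 ⇒ out+=4
    choose[6, 2] @ H2
      branch[0] choose=6:
        H0 returns [4, 0]
        H1 returns ([4, 0], ())
        H2 returns [([4, 0], ())]
      branch[1] choose=2:
        H0 returns [4, 0]
        H1 returns ([4, 0], ())
        H2 returns [([4, 0], ())]
= [([5, 0], ()), ([5, 0], ()), ([4, 0], ()), ([4, 0], ())]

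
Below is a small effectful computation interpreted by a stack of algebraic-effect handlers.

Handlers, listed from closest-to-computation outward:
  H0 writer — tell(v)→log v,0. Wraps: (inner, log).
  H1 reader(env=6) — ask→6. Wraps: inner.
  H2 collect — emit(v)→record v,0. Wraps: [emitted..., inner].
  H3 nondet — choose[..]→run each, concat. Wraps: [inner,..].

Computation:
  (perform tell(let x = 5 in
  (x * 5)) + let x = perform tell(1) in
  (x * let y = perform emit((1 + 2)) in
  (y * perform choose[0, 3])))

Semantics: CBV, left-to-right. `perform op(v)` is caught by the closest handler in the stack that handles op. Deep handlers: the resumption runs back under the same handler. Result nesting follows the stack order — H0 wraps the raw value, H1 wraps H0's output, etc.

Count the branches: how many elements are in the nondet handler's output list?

Answer: 2

Working:
tell(25) @ H0 ⇒ log+=25
tell(1) @ H0 ⇒ log+=1
emit(3) @ H2 ⇒ out+=3
choose[0, 3] @ H3
  branch[0] choose=0:
    H0 returns (0, (25, 1))
    H1 returns (0, (25, 1))
    H2 returns [3, (0, (25, 1))]
    H3 returns [[3, (0, (25, 1))]]
  branch[1] choose=3:
    H0 returns (0, (25, 1))
    H1 returns (0, (25, 1))
    H2 returns [3, (0, (25, 1))]
    H3 returns [[3, (0, (25, 1))]]
= [[3, (0, (25, 1))], [3, (0, (25, 1))]]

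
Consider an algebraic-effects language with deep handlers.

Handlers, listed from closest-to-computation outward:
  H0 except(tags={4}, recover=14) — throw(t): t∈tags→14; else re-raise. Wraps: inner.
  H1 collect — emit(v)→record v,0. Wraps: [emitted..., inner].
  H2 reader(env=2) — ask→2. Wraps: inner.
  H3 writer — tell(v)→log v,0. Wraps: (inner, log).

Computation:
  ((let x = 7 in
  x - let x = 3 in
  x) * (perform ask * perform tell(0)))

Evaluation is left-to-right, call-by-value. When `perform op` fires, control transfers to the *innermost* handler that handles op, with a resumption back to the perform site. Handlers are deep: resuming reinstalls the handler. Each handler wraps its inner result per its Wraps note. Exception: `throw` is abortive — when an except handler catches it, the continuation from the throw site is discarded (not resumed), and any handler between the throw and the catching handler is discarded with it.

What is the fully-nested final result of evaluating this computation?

Working:
ask @ H2 ⇒ 2
tell(0) @ H3 ⇒ log+=0
H0 returns 0
H1 returns [0]
H2 returns [0]
H3 returns ([0], (0))
= ([0], (0))

Answer: ([0], (0))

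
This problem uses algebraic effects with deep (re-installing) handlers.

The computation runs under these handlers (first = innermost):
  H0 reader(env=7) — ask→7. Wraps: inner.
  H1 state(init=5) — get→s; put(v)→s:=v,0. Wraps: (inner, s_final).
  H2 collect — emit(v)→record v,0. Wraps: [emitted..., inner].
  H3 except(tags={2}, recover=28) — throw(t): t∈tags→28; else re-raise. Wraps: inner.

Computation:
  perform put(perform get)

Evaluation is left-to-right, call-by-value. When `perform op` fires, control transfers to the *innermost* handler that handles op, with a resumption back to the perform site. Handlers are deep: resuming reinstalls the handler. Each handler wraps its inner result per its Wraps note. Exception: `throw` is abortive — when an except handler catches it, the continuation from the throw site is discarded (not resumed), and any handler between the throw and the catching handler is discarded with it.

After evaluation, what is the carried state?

Step-by-step:
get @ H1 ⇒ 5
put(5) @ H1 ⇒ s:=5
H0 returns 0
H1 returns (0, 5)
H2 returns [(0, 5)]
H3 returns [(0, 5)]
= [(0, 5)]

Answer: 5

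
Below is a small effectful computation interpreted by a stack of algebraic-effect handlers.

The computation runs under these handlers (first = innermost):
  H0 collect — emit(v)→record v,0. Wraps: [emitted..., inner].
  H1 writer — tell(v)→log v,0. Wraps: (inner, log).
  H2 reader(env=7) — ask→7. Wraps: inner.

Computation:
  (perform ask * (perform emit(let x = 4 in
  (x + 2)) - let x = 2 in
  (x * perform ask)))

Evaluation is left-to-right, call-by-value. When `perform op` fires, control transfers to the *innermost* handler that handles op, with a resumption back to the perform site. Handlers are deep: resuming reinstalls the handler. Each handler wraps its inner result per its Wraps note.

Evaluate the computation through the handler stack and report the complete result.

Answer: ([6, -98], ())

Working:
ask @ H2 ⇒ 7
emit(6) @ H0 ⇒ out+=6
ask @ H2 ⇒ 7
H0 returns [6, -98]
H1 returns ([6, -98], ())
H2 returns ([6, -98], ())
= ([6, -98], ())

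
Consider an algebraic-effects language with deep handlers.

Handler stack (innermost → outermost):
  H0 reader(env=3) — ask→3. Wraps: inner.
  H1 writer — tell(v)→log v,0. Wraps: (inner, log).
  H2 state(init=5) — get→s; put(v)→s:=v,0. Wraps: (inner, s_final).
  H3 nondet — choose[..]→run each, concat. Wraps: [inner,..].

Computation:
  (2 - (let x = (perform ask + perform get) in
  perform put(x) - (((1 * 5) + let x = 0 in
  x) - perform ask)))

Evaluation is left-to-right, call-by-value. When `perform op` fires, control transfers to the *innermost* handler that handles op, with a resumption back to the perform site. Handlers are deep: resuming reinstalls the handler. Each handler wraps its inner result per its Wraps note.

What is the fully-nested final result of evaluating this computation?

Step-by-step:
ask @ H0 ⇒ 3
get @ H2 ⇒ 5
put(8) @ H2 ⇒ s:=8
ask @ H0 ⇒ 3
H0 returns 4
H1 returns (4, ())
H2 returns ((4, ()), 8)
H3 returns [((4, ()), 8)]
= [((4, ()), 8)]

Answer: [((4, ()), 8)]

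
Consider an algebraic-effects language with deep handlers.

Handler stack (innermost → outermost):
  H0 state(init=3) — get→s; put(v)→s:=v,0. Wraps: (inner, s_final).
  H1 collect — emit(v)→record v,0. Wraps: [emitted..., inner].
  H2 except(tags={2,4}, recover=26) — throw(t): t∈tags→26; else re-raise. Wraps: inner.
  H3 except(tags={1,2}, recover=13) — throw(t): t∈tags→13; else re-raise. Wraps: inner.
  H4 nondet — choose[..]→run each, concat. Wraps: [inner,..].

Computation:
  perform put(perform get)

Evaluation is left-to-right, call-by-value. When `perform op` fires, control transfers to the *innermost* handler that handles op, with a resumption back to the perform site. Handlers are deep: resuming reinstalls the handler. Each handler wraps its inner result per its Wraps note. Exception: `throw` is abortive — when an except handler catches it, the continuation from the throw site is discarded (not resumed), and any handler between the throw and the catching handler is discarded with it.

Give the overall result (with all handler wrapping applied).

Working:
get @ H0 ⇒ 3
put(3) @ H0 ⇒ s:=3
H0 returns (0, 3)
H1 returns [(0, 3)]
H2 returns [(0, 3)]
H3 returns [(0, 3)]
H4 returns [[(0, 3)]]
= [[(0, 3)]]

Answer: [[(0, 3)]]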